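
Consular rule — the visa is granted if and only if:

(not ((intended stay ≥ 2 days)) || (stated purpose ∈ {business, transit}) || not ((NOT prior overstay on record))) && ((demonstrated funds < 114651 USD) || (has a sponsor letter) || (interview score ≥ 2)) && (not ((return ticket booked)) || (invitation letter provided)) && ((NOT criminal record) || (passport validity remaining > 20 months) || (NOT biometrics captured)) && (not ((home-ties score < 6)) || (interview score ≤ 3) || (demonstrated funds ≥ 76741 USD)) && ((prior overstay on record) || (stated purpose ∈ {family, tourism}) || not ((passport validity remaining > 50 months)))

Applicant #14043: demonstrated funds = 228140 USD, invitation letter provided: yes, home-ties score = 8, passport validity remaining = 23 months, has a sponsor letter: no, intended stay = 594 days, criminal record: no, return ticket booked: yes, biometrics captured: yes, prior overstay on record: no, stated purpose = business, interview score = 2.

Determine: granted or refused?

Granted

Atomic conditions:
  intended stay ≥ 2 days: 594 ≥ 2 is true
  stated purpose ∈ {business, transit}: business is in the set → true
  NOT prior overstay on record: no → true
  demonstrated funds < 114651 USD: 228140 < 114651 is false
  has a sponsor letter: no → false
  interview score ≥ 2: 2 ≥ 2 is true
  return ticket booked: yes → true
  invitation letter provided: yes → true
  NOT criminal record: no → true
  passport validity remaining > 20 months: 23 > 20 is true
  NOT biometrics captured: yes → false
  home-ties score < 6: 8 < 6 is false
  interview score ≤ 3: 2 ≤ 3 is true
  demonstrated funds ≥ 76741 USD: 228140 ≥ 76741 is true
  prior overstay on record: no → false
  stated purpose ∈ {family, tourism}: business is not in the set → false
  passport validity remaining > 50 months: 23 > 50 is false
Combine:
[1.1] NOT true = false
[1.3] NOT true = false
[1] false OR true OR false = true
[2] false OR false OR true = true
[3.1] NOT true = false
[3] false OR true = true
[4] true OR true OR false = true
[5.1] NOT false = true
[5] true OR true OR true = true
[6.3] NOT false = true
[6] false OR false OR true = true
[root] true AND true AND true AND true AND true AND true = true
Overall: true → granted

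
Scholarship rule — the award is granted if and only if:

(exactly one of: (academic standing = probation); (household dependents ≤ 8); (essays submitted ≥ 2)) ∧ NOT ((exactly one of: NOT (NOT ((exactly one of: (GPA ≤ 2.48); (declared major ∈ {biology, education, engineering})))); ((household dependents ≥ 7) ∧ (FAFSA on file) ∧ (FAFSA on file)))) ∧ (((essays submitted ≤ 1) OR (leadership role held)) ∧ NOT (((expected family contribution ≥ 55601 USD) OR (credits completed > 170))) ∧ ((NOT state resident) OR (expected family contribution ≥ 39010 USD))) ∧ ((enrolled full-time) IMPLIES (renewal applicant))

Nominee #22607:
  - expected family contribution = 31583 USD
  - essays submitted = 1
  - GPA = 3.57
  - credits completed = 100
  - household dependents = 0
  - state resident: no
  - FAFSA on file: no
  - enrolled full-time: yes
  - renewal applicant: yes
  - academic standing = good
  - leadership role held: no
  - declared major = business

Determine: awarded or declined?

Atomic conditions:
  academic standing = probation: good == probation is false
  household dependents ≤ 8: 0 ≤ 8 is true
  essays submitted ≥ 2: 1 ≥ 2 is false
  GPA ≤ 2.48: 3.57 ≤ 2.48 is false
  declared major ∈ {biology, education, engineering}: business is not in the set → false
  household dependents ≥ 7: 0 ≥ 7 is false
  FAFSA on file: no → false
  essays submitted ≤ 1: 1 ≤ 1 is true
  leadership role held: no → false
  expected family contribution ≥ 55601 USD: 31583 ≥ 55601 is false
  credits completed > 170: 100 > 170 is false
  NOT state resident: no → true
  expected family contribution ≥ 39010 USD: 31583 ≥ 39010 is false
  enrolled full-time: yes → true
  renewal applicant: yes → true
Combine:
[1] exactly-one(false, true, false) = true
[2.1.1.1.1] exactly-one(false, false) = false
[2.1.1.1] NOT false = true
[2.1.1] NOT true = false
[2.1.2] false AND false AND false = false
[2.1] exactly-one(false, false) = false
[2] NOT false = true
[3.1] true OR false = true
[3.2.1] false OR false = false
[3.2] NOT false = true
[3.3] true OR false = true
[3] true AND true AND true = true
[4] true → true = true
[root] true AND true AND true AND true = true
Overall: true → awarded

Awarded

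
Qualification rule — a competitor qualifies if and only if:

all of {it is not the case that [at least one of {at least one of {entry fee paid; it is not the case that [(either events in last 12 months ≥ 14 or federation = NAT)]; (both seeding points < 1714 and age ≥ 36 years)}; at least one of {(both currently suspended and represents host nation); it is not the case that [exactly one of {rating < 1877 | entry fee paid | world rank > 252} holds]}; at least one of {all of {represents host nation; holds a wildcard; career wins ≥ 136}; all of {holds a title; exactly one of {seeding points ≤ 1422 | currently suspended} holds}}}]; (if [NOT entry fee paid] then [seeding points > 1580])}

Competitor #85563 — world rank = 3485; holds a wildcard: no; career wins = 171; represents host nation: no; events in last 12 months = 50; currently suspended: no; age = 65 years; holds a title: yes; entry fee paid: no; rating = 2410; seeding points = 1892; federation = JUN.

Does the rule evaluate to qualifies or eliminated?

Qualifies

Atomic conditions:
  entry fee paid: no → false
  events in last 12 months ≥ 14: 50 ≥ 14 is true
  federation = NAT: JUN == NAT is false
  seeding points < 1714: 1892 < 1714 is false
  age ≥ 36 years: 65 ≥ 36 is true
  currently suspended: no → false
  represents host nation: no → false
  rating < 1877: 2410 < 1877 is false
  world rank > 252: 3485 > 252 is true
  holds a wildcard: no → false
  career wins ≥ 136: 171 ≥ 136 is true
  holds a title: yes → true
  seeding points ≤ 1422: 1892 ≤ 1422 is false
  NOT entry fee paid: no → true
  seeding points > 1580: 1892 > 1580 is true
Combine:
[1.1.1.2.1] true OR false = true
[1.1.1.2] NOT true = false
[1.1.1.3] false AND true = false
[1.1.1] false OR false OR false = false
[1.1.2.1] false AND false = false
[1.1.2.2.1] exactly-one(false, false, true) = true
[1.1.2.2] NOT true = false
[1.1.2] false OR false = false
[1.1.3.1] false AND false AND true = false
[1.1.3.2.2] exactly-one(false, false) = false
[1.1.3.2] true AND false = false
[1.1.3] false OR false = false
[1.1] false OR false OR false = false
[1] NOT false = true
[2] true → true = true
[root] true AND true = true
Overall: true → qualifies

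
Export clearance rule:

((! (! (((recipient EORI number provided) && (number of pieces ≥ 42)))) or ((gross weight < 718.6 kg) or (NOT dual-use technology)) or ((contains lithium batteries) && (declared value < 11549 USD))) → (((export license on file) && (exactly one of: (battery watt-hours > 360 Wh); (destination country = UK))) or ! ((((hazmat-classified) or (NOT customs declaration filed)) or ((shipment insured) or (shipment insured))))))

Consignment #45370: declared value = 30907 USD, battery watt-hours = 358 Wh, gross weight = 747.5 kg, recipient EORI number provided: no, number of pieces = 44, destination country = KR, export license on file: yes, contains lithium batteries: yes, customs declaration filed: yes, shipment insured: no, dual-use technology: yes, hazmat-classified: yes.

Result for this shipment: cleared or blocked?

Cleared

Atomic conditions:
  recipient EORI number provided: no → false
  number of pieces ≥ 42: 44 ≥ 42 is true
  gross weight < 718.6 kg: 747.5 < 718.6 is false
  NOT dual-use technology: yes → false
  contains lithium batteries: yes → true
  declared value < 11549 USD: 30907 < 11549 is false
  export license on file: yes → true
  battery watt-hours > 360 Wh: 358 > 360 is false
  destination country = UK: KR == UK is false
  hazmat-classified: yes → true
  NOT customs declaration filed: yes → false
  shipment insured: no → false
Combine:
[1.1.1.1] false AND true = false
[1.1.1] NOT false = true
[1.1] NOT true = false
[1.2] false OR false = false
[1.3] true AND false = false
[1] false OR false OR false = false
[2.1.2] exactly-one(false, false) = false
[2.1] true AND false = false
[2.2.1.1] true OR false = true
[2.2.1.2] false OR false = false
[2.2.1] true OR false = true
[2.2] NOT true = false
[2] false OR false = false
[root] false → false (antecedent false ⇒ implication holds) = true
Overall: true → cleared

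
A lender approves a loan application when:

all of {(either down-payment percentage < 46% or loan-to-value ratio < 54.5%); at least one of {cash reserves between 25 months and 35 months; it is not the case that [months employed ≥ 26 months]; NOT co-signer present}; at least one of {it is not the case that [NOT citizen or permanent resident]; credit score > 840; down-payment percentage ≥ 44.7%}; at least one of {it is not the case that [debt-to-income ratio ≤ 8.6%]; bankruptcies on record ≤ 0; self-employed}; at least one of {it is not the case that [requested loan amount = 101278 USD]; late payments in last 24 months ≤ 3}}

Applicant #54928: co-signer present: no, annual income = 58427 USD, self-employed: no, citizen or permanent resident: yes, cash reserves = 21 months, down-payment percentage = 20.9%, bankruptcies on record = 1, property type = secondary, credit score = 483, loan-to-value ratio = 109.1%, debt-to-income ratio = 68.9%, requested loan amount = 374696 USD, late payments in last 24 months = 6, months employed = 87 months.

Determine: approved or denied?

Atomic conditions:
  down-payment percentage < 46%: 20.9 < 46 is true
  loan-to-value ratio < 54.5%: 109.1 < 54.5 is false
  cash reserves between 25 months and 35 months: 21 in [25, 35] is false
  months employed ≥ 26 months: 87 ≥ 26 is true
  NOT co-signer present: no → true
  NOT citizen or permanent resident: yes → false
  credit score > 840: 483 > 840 is false
  down-payment percentage ≥ 44.7%: 20.9 ≥ 44.7 is false
  debt-to-income ratio ≤ 8.6%: 68.9 ≤ 8.6 is false
  bankruptcies on record ≤ 0: 1 ≤ 0 is false
  self-employed: no → false
  requested loan amount = 101278 USD: 374696 == 101278 is false
  late payments in last 24 months ≤ 3: 6 ≤ 3 is false
Combine:
[1] true OR false = true
[2.2] NOT true = false
[2] false OR false OR true = true
[3.1] NOT false = true
[3] true OR false OR false = true
[4.1] NOT false = true
[4] true OR false OR false = true
[5.1] NOT false = true
[5] true OR false = true
[root] true AND true AND true AND true AND true = true
Overall: true → approved

Approved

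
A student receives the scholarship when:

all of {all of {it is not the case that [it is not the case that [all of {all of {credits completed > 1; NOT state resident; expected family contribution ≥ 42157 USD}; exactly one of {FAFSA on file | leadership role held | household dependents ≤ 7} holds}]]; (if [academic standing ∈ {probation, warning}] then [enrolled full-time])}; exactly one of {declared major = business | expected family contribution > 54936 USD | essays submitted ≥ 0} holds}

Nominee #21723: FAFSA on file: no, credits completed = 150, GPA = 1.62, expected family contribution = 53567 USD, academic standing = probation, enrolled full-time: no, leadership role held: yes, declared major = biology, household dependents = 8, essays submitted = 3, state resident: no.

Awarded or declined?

Atomic conditions:
  credits completed > 1: 150 > 1 is true
  NOT state resident: no → true
  expected family contribution ≥ 42157 USD: 53567 ≥ 42157 is true
  FAFSA on file: no → false
  leadership role held: yes → true
  household dependents ≤ 7: 8 ≤ 7 is false
  academic standing ∈ {probation, warning}: probation is in the set → true
  enrolled full-time: no → false
  declared major = business: biology == business is false
  expected family contribution > 54936 USD: 53567 > 54936 is false
  essays submitted ≥ 0: 3 ≥ 0 is true
Combine:
[1.1.1.1.1] true AND true AND true = true
[1.1.1.1.2] exactly-one(false, true, false) = true
[1.1.1.1] true AND true = true
[1.1.1] NOT true = false
[1.1] NOT false = true
[1.2] true → false = false
[1] true AND false = false
[2] exactly-one(false, false, true) = true
[root] false AND true = false
Overall: false → declined

Declined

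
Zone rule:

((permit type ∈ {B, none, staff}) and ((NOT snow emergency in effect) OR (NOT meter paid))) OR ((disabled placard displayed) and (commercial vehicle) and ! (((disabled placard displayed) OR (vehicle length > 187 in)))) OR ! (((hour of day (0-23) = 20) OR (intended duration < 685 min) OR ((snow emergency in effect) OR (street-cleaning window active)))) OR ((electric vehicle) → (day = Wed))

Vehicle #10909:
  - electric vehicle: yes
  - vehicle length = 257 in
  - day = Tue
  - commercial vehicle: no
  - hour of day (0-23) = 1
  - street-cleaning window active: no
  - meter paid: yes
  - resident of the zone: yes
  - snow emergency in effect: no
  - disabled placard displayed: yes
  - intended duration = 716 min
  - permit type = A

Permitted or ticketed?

Atomic conditions:
  permit type ∈ {B, none, staff}: A is not in the set → false
  NOT snow emergency in effect: no → true
  NOT meter paid: yes → false
  disabled placard displayed: yes → true
  commercial vehicle: no → false
  vehicle length > 187 in: 257 > 187 is true
  hour of day (0-23) = 20: 1 == 20 is false
  intended duration < 685 min: 716 < 685 is false
  snow emergency in effect: no → false
  street-cleaning window active: no → false
  electric vehicle: yes → true
  day = Wed: Tue == Wed is false
Combine:
[1.2] true OR false = true
[1] false AND true = false
[2.3.1] true OR true = true
[2.3] NOT true = false
[2] true AND false AND false = false
[3.1.3] false OR false = false
[3.1] false OR false OR false = false
[3] NOT false = true
[4] true → false = false
[root] false OR false OR true OR false = true
Overall: true → permitted

Permitted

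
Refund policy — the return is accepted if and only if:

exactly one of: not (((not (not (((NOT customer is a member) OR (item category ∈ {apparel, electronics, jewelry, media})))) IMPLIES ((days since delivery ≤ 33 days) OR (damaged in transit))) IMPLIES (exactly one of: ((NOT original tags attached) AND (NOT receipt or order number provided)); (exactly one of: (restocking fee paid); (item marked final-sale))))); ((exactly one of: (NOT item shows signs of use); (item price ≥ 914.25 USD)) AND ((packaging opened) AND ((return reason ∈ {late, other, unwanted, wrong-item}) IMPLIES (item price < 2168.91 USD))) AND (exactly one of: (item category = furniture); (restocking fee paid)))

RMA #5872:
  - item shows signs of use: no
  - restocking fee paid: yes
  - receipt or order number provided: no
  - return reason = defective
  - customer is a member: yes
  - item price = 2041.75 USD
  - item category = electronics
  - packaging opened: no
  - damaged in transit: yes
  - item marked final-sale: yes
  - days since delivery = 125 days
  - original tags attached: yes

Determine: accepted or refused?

Atomic conditions:
  NOT customer is a member: yes → false
  item category ∈ {apparel, electronics, jewelry, media}: electronics is in the set → true
  days since delivery ≤ 33 days: 125 ≤ 33 is false
  damaged in transit: yes → true
  NOT original tags attached: yes → false
  NOT receipt or order number provided: no → true
  restocking fee paid: yes → true
  item marked final-sale: yes → true
  NOT item shows signs of use: no → true
  item price ≥ 914.25 USD: 2041.75 ≥ 914.25 is true
  packaging opened: no → false
  return reason ∈ {late, other, unwanted, wrong-item}: defective is not in the set → false
  item price < 2168.91 USD: 2041.75 < 2168.91 is true
  item category = furniture: electronics == furniture is false
Combine:
[1.1.1.1.1.1] false OR true = true
[1.1.1.1.1] NOT true = false
[1.1.1.1] NOT false = true
[1.1.1.2] false OR true = true
[1.1.1] true → true = true
[1.1.2.1] false AND true = false
[1.1.2.2] exactly-one(true, true) = false
[1.1.2] exactly-one(false, false) = false
[1.1] true → false = false
[1] NOT false = true
[2.1] exactly-one(true, true) = false
[2.2.2] false → true (antecedent false ⇒ implication holds) = true
[2.2] false AND true = false
[2.3] exactly-one(false, true) = true
[2] false AND false AND true = false
[root] exactly-one(true, false) = true
Overall: true → accepted

Accepted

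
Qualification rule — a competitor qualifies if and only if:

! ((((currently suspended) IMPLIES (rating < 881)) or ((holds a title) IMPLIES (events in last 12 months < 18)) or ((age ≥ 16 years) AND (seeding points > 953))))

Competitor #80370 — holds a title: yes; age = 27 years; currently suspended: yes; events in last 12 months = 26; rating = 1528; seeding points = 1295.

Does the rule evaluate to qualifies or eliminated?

Atomic conditions:
  currently suspended: yes → true
  rating < 881: 1528 < 881 is false
  holds a title: yes → true
  events in last 12 months < 18: 26 < 18 is false
  age ≥ 16 years: 27 ≥ 16 is true
  seeding points > 953: 1295 > 953 is true
Combine:
[1.1] true → false = false
[1.2] true → false = false
[1.3] true AND true = true
[1] false OR false OR true = true
[root] NOT true = false
Overall: false → eliminated

Eliminated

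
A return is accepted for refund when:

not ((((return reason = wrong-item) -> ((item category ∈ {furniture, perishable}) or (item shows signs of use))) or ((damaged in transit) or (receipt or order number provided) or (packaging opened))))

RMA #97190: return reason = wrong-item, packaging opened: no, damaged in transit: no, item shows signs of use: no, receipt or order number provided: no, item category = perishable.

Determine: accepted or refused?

Refused

Atomic conditions:
  return reason = wrong-item: wrong-item == wrong-item is true
  item category ∈ {furniture, perishable}: perishable is in the set → true
  item shows signs of use: no → false
  damaged in transit: no → false
  receipt or order number provided: no → false
  packaging opened: no → false
Combine:
[1.1.2] true OR false = true
[1.1] true → true = true
[1.2] false OR false OR false = false
[1] true OR false = true
[root] NOT true = false
Overall: false → refused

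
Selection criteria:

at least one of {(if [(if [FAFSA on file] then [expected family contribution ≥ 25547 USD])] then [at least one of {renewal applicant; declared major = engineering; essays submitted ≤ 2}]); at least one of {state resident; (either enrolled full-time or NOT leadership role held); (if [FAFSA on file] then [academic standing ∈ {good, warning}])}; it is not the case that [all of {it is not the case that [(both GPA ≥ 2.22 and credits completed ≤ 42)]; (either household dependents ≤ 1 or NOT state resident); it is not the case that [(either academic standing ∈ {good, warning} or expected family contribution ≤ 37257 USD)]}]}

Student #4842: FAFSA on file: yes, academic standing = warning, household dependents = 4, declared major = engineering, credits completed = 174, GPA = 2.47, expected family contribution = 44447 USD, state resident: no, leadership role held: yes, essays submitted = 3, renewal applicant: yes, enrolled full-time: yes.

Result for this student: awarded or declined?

Atomic conditions:
  FAFSA on file: yes → true
  expected family contribution ≥ 25547 USD: 44447 ≥ 25547 is true
  renewal applicant: yes → true
  declared major = engineering: engineering == engineering is true
  essays submitted ≤ 2: 3 ≤ 2 is false
  state resident: no → false
  enrolled full-time: yes → true
  NOT leadership role held: yes → false
  academic standing ∈ {good, warning}: warning is in the set → true
  GPA ≥ 2.22: 2.47 ≥ 2.22 is true
  credits completed ≤ 42: 174 ≤ 42 is false
  household dependents ≤ 1: 4 ≤ 1 is false
  NOT state resident: no → true
  expected family contribution ≤ 37257 USD: 44447 ≤ 37257 is false
Combine:
[1.1] true → true = true
[1.2] true OR true OR false = true
[1] true → true = true
[2.2] true OR false = true
[2.3] true → true = true
[2] false OR true OR true = true
[3.1.1.1] true AND false = false
[3.1.1] NOT false = true
[3.1.2] false OR true = true
[3.1.3.1] true OR false = true
[3.1.3] NOT true = false
[3.1] true AND true AND false = false
[3] NOT false = true
[root] true OR true OR true = true
Overall: true → awarded

Awarded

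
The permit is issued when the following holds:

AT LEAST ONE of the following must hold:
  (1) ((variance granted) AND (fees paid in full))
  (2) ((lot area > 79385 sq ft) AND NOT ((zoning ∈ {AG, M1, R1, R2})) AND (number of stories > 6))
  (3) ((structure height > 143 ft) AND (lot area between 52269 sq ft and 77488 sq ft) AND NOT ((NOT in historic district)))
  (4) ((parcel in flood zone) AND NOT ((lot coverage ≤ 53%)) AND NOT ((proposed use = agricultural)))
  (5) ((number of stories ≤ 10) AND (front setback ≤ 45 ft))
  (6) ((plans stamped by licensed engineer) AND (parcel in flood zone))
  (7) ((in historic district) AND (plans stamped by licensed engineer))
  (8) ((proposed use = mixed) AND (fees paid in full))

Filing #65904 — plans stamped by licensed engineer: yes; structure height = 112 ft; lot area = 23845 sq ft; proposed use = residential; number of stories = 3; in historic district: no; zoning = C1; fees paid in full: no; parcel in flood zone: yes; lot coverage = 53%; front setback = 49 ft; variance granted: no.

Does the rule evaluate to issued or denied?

Atomic conditions:
  variance granted: no → false
  fees paid in full: no → false
  lot area > 79385 sq ft: 23845 > 79385 is false
  zoning ∈ {AG, M1, R1, R2}: C1 is not in the set → false
  number of stories > 6: 3 > 6 is false
  structure height > 143 ft: 112 > 143 is false
  lot area between 52269 sq ft and 77488 sq ft: 23845 in [52269, 77488] is false
  NOT in historic district: no → true
  parcel in flood zone: yes → true
  lot coverage ≤ 53%: 53 ≤ 53 is true
  proposed use = agricultural: residential == agricultural is false
  number of stories ≤ 10: 3 ≤ 10 is true
  front setback ≤ 45 ft: 49 ≤ 45 is false
  plans stamped by licensed engineer: yes → true
  in historic district: no → false
  proposed use = mixed: residential == mixed is false
Combine:
[1] false AND false = false
[2.2] NOT false = true
[2] false AND true AND false = false
[3.3] NOT true = false
[3] false AND false AND false = false
[4.2] NOT true = false
[4.3] NOT false = true
[4] true AND false AND true = false
[5] true AND false = false
[6] true AND true = true
[7] false AND true = false
[8] false AND false = false
[root] false OR false OR false OR false OR false OR true OR false OR false = true
Overall: true → issued

Issued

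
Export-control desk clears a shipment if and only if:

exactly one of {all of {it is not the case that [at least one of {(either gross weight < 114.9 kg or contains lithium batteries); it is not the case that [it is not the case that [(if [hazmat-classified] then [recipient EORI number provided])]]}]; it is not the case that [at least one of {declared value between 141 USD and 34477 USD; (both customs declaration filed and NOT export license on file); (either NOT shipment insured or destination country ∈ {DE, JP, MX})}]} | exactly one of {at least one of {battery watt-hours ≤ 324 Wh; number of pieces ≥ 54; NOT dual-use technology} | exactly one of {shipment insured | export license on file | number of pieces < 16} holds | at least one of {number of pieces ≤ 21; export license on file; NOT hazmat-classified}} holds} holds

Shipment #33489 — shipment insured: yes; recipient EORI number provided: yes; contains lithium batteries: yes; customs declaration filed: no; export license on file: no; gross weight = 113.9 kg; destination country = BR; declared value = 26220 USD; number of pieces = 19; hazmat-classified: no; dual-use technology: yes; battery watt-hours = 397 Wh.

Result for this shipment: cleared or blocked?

Atomic conditions:
  gross weight < 114.9 kg: 113.9 < 114.9 is true
  contains lithium batteries: yes → true
  hazmat-classified: no → false
  recipient EORI number provided: yes → true
  declared value between 141 USD and 34477 USD: 26220 in [141, 34477] is true
  customs declaration filed: no → false
  NOT export license on file: no → true
  NOT shipment insured: yes → false
  destination country ∈ {DE, JP, MX}: BR is not in the set → false
  battery watt-hours ≤ 324 Wh: 397 ≤ 324 is false
  number of pieces ≥ 54: 19 ≥ 54 is false
  NOT dual-use technology: yes → false
  shipment insured: yes → true
  export license on file: no → false
  number of pieces < 16: 19 < 16 is false
  number of pieces ≤ 21: 19 ≤ 21 is true
  NOT hazmat-classified: no → true
Combine:
[1.1.1.1] true OR true = true
[1.1.1.2.1.1] false → true (antecedent false ⇒ implication holds) = true
[1.1.1.2.1] NOT true = false
[1.1.1.2] NOT false = true
[1.1.1] true OR true = true
[1.1] NOT true = false
[1.2.1.2] false AND true = false
[1.2.1.3] false OR false = false
[1.2.1] true OR false OR false = true
[1.2] NOT true = false
[1] false AND false = false
[2.1] false OR false OR false = false
[2.2] exactly-one(true, false, false) = true
[2.3] true OR false OR true = true
[2] exactly-one(false, true, true) = false
[root] exactly-one(false, false) = false
Overall: false → blocked

Blocked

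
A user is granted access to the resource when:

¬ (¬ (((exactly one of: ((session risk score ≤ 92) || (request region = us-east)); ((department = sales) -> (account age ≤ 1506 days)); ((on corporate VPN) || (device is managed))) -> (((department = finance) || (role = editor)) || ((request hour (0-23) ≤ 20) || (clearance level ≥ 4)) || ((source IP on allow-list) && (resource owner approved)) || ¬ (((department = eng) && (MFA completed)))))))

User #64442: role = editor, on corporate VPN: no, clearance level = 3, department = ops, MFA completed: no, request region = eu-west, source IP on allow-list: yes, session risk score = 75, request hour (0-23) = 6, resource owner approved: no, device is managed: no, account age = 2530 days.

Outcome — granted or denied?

Atomic conditions:
  session risk score ≤ 92: 75 ≤ 92 is true
  request region = us-east: eu-west == us-east is false
  department = sales: ops == sales is false
  account age ≤ 1506 days: 2530 ≤ 1506 is false
  on corporate VPN: no → false
  device is managed: no → false
  department = finance: ops == finance is false
  role = editor: editor == editor is true
  request hour (0-23) ≤ 20: 6 ≤ 20 is true
  clearance level ≥ 4: 3 ≥ 4 is false
  source IP on allow-list: yes → true
  resource owner approved: no → false
  department = eng: ops == eng is false
  MFA completed: no → false
Combine:
[1.1.1.1] true OR false = true
[1.1.1.2] false → false (antecedent false ⇒ implication holds) = true
[1.1.1.3] false OR false = false
[1.1.1] exactly-one(true, true, false) = false
[1.1.2.1] false OR true = true
[1.1.2.2] true OR false = true
[1.1.2.3] true AND false = false
[1.1.2.4.1] false AND false = false
[1.1.2.4] NOT false = true
[1.1.2] true OR true OR false OR true = true
[1.1] false → true (antecedent false ⇒ implication holds) = true
[1] NOT true = false
[root] NOT false = true
Overall: true → granted

Granted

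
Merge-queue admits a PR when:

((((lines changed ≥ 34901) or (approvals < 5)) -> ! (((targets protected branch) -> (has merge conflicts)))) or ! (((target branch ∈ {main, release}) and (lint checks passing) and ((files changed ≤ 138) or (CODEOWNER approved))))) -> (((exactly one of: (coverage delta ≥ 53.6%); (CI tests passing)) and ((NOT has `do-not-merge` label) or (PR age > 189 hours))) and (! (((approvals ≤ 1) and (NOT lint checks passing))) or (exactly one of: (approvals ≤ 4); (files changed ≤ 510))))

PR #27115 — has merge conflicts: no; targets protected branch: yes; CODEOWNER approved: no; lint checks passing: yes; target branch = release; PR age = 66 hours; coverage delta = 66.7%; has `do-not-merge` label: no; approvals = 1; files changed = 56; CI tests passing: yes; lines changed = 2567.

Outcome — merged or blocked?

Atomic conditions:
  lines changed ≥ 34901: 2567 ≥ 34901 is false
  approvals < 5: 1 < 5 is true
  targets protected branch: yes → true
  has merge conflicts: no → false
  target branch ∈ {main, release}: release is in the set → true
  lint checks passing: yes → true
  files changed ≤ 138: 56 ≤ 138 is true
  CODEOWNER approved: no → false
  coverage delta ≥ 53.6%: 66.7 ≥ 53.6 is true
  CI tests passing: yes → true
  NOT has `do-not-merge` label: no → true
  PR age > 189 hours: 66 > 189 is false
  approvals ≤ 1: 1 ≤ 1 is true
  NOT lint checks passing: yes → false
  approvals ≤ 4: 1 ≤ 4 is true
  files changed ≤ 510: 56 ≤ 510 is true
Combine:
[1.1.1] false OR true = true
[1.1.2.1] true → false = false
[1.1.2] NOT false = true
[1.1] true → true = true
[1.2.1.3] true OR false = true
[1.2.1] true AND true AND true = true
[1.2] NOT true = false
[1] true OR false = true
[2.1.1] exactly-one(true, true) = false
[2.1.2] true OR false = true
[2.1] false AND true = false
[2.2.1.1] true AND false = false
[2.2.1] NOT false = true
[2.2.2] exactly-one(true, true) = false
[2.2] true OR false = true
[2] false AND true = false
[root] true → false = false
Overall: false → blocked

Blocked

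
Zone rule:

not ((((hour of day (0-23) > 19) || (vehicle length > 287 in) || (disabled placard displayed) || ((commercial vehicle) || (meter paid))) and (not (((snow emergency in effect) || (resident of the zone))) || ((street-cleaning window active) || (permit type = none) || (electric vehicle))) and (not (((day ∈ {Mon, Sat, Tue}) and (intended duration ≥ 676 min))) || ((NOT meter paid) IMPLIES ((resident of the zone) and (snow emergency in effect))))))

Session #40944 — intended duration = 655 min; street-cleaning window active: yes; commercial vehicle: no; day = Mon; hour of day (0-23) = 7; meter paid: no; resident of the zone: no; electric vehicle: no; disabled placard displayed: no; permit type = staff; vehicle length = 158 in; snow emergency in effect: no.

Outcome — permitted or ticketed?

Permitted

Atomic conditions:
  hour of day (0-23) > 19: 7 > 19 is false
  vehicle length > 287 in: 158 > 287 is false
  disabled placard displayed: no → false
  commercial vehicle: no → false
  meter paid: no → false
  snow emergency in effect: no → false
  resident of the zone: no → false
  street-cleaning window active: yes → true
  permit type = none: staff == none is false
  electric vehicle: no → false
  day ∈ {Mon, Sat, Tue}: Mon is in the set → true
  intended duration ≥ 676 min: 655 ≥ 676 is false
  NOT meter paid: no → true
Combine:
[1.1.4] false OR false = false
[1.1] false OR false OR false OR false = false
[1.2.1.1] false OR false = false
[1.2.1] NOT false = true
[1.2.2] true OR false OR false = true
[1.2] true OR true = true
[1.3.1.1] true AND false = false
[1.3.1] NOT false = true
[1.3.2.2] false AND false = false
[1.3.2] true → false = false
[1.3] true OR false = true
[1] false AND true AND true = false
[root] NOT false = true
Overall: true → permitted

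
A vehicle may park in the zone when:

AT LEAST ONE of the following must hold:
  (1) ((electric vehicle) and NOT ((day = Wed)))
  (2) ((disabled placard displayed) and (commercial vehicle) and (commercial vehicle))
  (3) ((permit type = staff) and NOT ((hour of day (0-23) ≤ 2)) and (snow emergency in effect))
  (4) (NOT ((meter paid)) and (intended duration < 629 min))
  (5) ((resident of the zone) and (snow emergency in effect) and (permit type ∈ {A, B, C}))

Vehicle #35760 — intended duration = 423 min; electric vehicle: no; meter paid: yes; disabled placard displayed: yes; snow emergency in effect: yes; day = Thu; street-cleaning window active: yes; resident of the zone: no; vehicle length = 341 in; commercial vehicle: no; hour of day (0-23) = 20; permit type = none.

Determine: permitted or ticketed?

Ticketed

Atomic conditions:
  electric vehicle: no → false
  day = Wed: Thu == Wed is false
  disabled placard displayed: yes → true
  commercial vehicle: no → false
  permit type = staff: none == staff is false
  hour of day (0-23) ≤ 2: 20 ≤ 2 is false
  snow emergency in effect: yes → true
  meter paid: yes → true
  intended duration < 629 min: 423 < 629 is true
  resident of the zone: no → false
  permit type ∈ {A, B, C}: none is not in the set → false
Combine:
[1.2] NOT false = true
[1] false AND true = false
[2] true AND false AND false = false
[3.2] NOT false = true
[3] false AND true AND true = false
[4.1] NOT true = false
[4] false AND true = false
[5] false AND true AND false = false
[root] false OR false OR false OR false OR false = false
Overall: false → ticketed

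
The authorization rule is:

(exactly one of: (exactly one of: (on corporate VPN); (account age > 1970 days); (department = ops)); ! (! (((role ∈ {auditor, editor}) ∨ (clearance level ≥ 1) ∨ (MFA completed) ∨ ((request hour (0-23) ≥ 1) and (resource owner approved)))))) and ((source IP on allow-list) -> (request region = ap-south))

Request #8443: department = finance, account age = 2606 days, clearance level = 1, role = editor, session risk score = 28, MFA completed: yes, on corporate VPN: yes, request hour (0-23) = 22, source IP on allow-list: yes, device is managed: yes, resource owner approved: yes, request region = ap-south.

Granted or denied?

Atomic conditions:
  on corporate VPN: yes → true
  account age > 1970 days: 2606 > 1970 is true
  department = ops: finance == ops is false
  role ∈ {auditor, editor}: editor is in the set → true
  clearance level ≥ 1: 1 ≥ 1 is true
  MFA completed: yes → true
  request hour (0-23) ≥ 1: 22 ≥ 1 is true
  resource owner approved: yes → true
  source IP on allow-list: yes → true
  request region = ap-south: ap-south == ap-south is true
Combine:
[1.1] exactly-one(true, true, false) = false
[1.2.1.1.4] true AND true = true
[1.2.1.1] true OR true OR true OR true = true
[1.2.1] NOT true = false
[1.2] NOT false = true
[1] exactly-one(false, true) = true
[2] true → true = true
[root] true AND true = true
Overall: true → granted

Granted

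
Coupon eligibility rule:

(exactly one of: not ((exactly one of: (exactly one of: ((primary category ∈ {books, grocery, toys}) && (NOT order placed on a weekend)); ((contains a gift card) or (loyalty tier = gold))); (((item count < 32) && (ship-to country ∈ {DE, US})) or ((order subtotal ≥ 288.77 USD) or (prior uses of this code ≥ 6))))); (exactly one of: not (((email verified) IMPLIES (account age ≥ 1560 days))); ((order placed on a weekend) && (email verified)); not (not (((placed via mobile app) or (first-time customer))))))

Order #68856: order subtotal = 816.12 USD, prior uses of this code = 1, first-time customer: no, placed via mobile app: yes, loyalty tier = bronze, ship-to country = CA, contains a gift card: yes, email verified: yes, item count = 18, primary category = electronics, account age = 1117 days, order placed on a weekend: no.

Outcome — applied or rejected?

Atomic conditions:
  primary category ∈ {books, grocery, toys}: electronics is not in the set → false
  NOT order placed on a weekend: no → true
  contains a gift card: yes → true
  loyalty tier = gold: bronze == gold is false
  item count < 32: 18 < 32 is true
  ship-to country ∈ {DE, US}: CA is not in the set → false
  order subtotal ≥ 288.77 USD: 816.12 ≥ 288.77 is true
  prior uses of this code ≥ 6: 1 ≥ 6 is false
  email verified: yes → true
  account age ≥ 1560 days: 1117 ≥ 1560 is false
  order placed on a weekend: no → false
  placed via mobile app: yes → true
  first-time customer: no → false
Combine:
[1.1.1.1] false AND true = false
[1.1.1.2] true OR false = true
[1.1.1] exactly-one(false, true) = true
[1.1.2.1] true AND false = false
[1.1.2.2] true OR false = true
[1.1.2] false OR true = true
[1.1] exactly-one(true, true) = false
[1] NOT false = true
[2.1.1] true → false = false
[2.1] NOT false = true
[2.2] false AND true = false
[2.3.1.1] true OR false = true
[2.3.1] NOT true = false
[2.3] NOT false = true
[2] exactly-one(true, false, true) = false
[root] exactly-one(true, false) = true
Overall: true → applied

Applied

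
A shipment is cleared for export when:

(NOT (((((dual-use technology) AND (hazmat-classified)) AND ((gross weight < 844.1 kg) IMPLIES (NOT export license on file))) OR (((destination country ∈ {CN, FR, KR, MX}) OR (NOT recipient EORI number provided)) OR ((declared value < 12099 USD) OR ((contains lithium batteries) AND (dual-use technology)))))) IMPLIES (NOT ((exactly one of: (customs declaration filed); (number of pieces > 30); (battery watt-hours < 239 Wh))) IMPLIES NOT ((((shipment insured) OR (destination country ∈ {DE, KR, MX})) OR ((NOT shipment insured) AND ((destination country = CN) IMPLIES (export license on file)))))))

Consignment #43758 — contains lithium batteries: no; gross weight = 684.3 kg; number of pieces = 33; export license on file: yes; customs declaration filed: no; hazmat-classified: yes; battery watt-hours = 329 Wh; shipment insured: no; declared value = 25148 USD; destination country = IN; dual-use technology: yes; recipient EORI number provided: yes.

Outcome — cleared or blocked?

Atomic conditions:
  dual-use technology: yes → true
  hazmat-classified: yes → true
  gross weight < 844.1 kg: 684.3 < 844.1 is true
  NOT export license on file: yes → false
  destination country ∈ {CN, FR, KR, MX}: IN is not in the set → false
  NOT recipient EORI number provided: yes → false
  declared value < 12099 USD: 25148 < 12099 is false
  contains lithium batteries: no → false
  customs declaration filed: no → false
  number of pieces > 30: 33 > 30 is true
  battery watt-hours < 239 Wh: 329 < 239 is false
  shipment insured: no → false
  destination country ∈ {DE, KR, MX}: IN is not in the set → false
  NOT shipment insured: no → true
  destination country = CN: IN == CN is false
  export license on file: yes → true
Combine:
[1.1.1.1] true AND true = true
[1.1.1.2] true → false = false
[1.1.1] true AND false = false
[1.1.2.1] false OR false = false
[1.1.2.2.2] false AND true = false
[1.1.2.2] false OR false = false
[1.1.2] false OR false = false
[1.1] false OR false = false
[1] NOT false = true
[2.1.1] exactly-one(false, true, false) = true
[2.1] NOT true = false
[2.2.1.1] false OR false = false
[2.2.1.2.2] false → true (antecedent false ⇒ implication holds) = true
[2.2.1.2] true AND true = true
[2.2.1] false OR true = true
[2.2] NOT true = false
[2] false → false (antecedent false ⇒ implication holds) = true
[root] true → true = true
Overall: true → cleared

Cleared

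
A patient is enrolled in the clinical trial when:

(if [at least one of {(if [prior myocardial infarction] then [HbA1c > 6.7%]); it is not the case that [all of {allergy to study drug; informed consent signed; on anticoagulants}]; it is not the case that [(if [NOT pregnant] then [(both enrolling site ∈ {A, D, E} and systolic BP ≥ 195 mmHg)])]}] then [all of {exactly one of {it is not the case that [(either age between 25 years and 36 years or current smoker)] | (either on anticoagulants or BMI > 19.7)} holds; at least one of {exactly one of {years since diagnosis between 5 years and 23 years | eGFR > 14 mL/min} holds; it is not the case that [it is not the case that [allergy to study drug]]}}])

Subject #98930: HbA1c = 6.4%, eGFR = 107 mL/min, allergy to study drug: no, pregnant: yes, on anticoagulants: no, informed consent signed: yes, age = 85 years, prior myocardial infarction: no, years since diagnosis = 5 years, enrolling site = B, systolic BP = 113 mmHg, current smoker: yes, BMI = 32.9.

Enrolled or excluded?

Atomic conditions:
  prior myocardial infarction: no → false
  HbA1c > 6.7%: 6.4 > 6.7 is false
  allergy to study drug: no → false
  informed consent signed: yes → true
  on anticoagulants: no → false
  NOT pregnant: yes → false
  enrolling site ∈ {A, D, E}: B is not in the set → false
  systolic BP ≥ 195 mmHg: 113 ≥ 195 is false
  age between 25 years and 36 years: 85 in [25, 36] is false
  current smoker: yes → true
  BMI > 19.7: 32.9 > 19.7 is true
  years since diagnosis between 5 years and 23 years: 5 in [5, 23] is true
  eGFR > 14 mL/min: 107 > 14 is true
Combine:
[1.1] false → false (antecedent false ⇒ implication holds) = true
[1.2.1] false AND true AND false = false
[1.2] NOT false = true
[1.3.1.2] false AND false = false
[1.3.1] false → false (antecedent false ⇒ implication holds) = true
[1.3] NOT true = false
[1] true OR true OR false = true
[2.1.1.1] false OR true = true
[2.1.1] NOT true = false
[2.1.2] false OR true = true
[2.1] exactly-one(false, true) = true
[2.2.1] exactly-one(true, true) = false
[2.2.2.1] NOT false = true
[2.2.2] NOT true = false
[2.2] false OR false = false
[2] true AND false = false
[root] true → false = false
Overall: false → excluded

Excluded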